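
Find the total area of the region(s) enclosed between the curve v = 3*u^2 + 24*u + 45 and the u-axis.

4

The curve meets the u-axis where 3*u^2 + 24*u + 45 = 0, i.e. 3*(u + 3)*(u + 5) = 0, at u = -5, -3.
On [-5, -3] the curve lies below the axis; ∫[-5,-3] (3*u^2 + 24*u + 45) du = -4, giving area 4.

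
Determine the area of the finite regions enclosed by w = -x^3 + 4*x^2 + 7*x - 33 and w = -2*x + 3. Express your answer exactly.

Set the curves equal: -x^3 + 4*x^2 + 7*x - 33 = -2*x + 3, so -x^3 + 4*x^2 + 9*x - 36 = 0, which factors as -(x - 4)*(x - 3)*(x + 3) = 0. The curves meet at x = -3, 3, 4.
On [-3, 3], w = -2*x + 3 is on top; that piece has area ∫[-3,3] (-(-x^3 + 4*x^2 + 9*x - 36)) dx = 144.
On [3, 4], w = -x^3 + 4*x^2 + 7*x - 33 is on top; that piece has area ∫[3,4] (-x^3 + 4*x^2 + 9*x - 36) dx = 13/12.
Total enclosed area = 144 + 13/12 = 1741/12.

1741/12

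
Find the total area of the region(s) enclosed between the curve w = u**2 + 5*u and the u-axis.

The curve meets the u-axis where u**2 + 5*u = 0, i.e. u*(u + 5) = 0, at u = -5, 0.
On [-5, 0] the curve lies below the axis; ∫[-5,0] (u**2 + 5*u) du = -125/6, giving area 125/6.

125/6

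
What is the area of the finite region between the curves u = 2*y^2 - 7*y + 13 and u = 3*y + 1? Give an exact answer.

Both boundary curves give u as a function of y, so integrate with respect to y. Setting them equal: 2*y^2 - 10*y + 12 = 0, i.e. 2*(y - 3)*(y - 2) = 0, so they meet at y = 2, 3.
For y in [2, 3], u = 2*y^2 - 7*y + 13 is on the left; area = ∫[2,3] (-(2*y^2 - 10*y + 12)) dy = 1/3.

1/3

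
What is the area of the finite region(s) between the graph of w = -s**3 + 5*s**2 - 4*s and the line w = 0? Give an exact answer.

71/6

The curve meets the s-axis where -s**3 + 5*s**2 - 4*s = 0, i.e. -s*(s - 4)*(s - 1) = 0, at s = 0, 1, 4.
On [0, 1] the curve lies below the axis; ∫[0,1] (-s**3 + 5*s**2 - 4*s) ds = -7/12, giving area 7/12.
On [1, 4] the curve lies above the axis; ∫[1,4] (-s**3 + 5*s**2 - 4*s) ds = 45/4, giving area 45/4.
Total area = 7/12 + 45/4 = 71/6.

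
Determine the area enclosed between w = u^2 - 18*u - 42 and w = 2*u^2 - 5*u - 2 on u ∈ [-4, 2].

186

On [-4, 2], (u^2 - 18*u - 42) - (2*u^2 - 5*u - 2) = -u^2 - 13*u - 40 is ≤ 0 throughout, so the area is a single integral of |-u^2 - 13*u - 40|.
∫[-4,2] (-u^2 - 13*u - 40) du = -186; the area of that piece is 186.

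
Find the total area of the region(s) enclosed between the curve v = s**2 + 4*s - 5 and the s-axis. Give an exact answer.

36

The curve meets the s-axis where s**2 + 4*s - 5 = 0, i.e. (s - 1)*(s + 5) = 0, at s = -5, 1.
On [-5, 1] the curve lies below the axis; ∫[-5,1] (s**2 + 4*s - 5) ds = -36, giving area 36.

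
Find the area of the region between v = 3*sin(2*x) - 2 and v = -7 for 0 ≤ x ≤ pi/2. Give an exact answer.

3 + 5*pi/2

On [0, pi/2], (3*sin(2*x) - 2) - (-7) = 3*sin(2*x) + 5 is ≥ 0 throughout, so the area is a single integral of |3*sin(2*x) + 5|.
∫[0,pi/2] (3*sin(2*x) + 5) dx = 3 + 5*pi/2.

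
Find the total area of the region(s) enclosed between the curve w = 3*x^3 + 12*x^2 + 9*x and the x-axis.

The curve meets the x-axis where 3*x^3 + 12*x^2 + 9*x = 0, i.e. 3*x*(x + 1)*(x + 3) = 0, at x = -3, -1, 0.
On [-3, -1] the curve lies above the axis; ∫[-3,-1] (3*x^3 + 12*x^2 + 9*x) dx = 8, giving area 8.
On [-1, 0] the curve lies below the axis; ∫[-1,0] (3*x^3 + 12*x^2 + 9*x) dx = -5/4, giving area 5/4.
Total area = 8 + 5/4 = 37/4.

37/4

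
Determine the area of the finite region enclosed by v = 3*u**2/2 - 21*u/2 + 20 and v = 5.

Set the curves equal: 3*u**2/2 - 21*u/2 + 20 = 5, so 3*u**2/2 - 21*u/2 + 15 = 0, which factors as 3*(u - 5)*(u - 2)/2 = 0. The curves meet at u = 2, 5.
On [2, 5], v = 5 is on top; that piece has area ∫[2,5] (-(3*u**2/2 - 21*u/2 + 15)) du = 27/4.

27/4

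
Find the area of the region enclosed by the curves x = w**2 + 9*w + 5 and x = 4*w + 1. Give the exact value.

9/2

Both boundary curves give x as a function of w, so integrate with respect to w. Setting them equal: w**2 + 5*w + 4 = 0, i.e. (w + 1)*(w + 4) = 0, so they meet at w = -4, -1.
For w in [-4, -1], x = w**2 + 9*w + 5 is on the left; area = ∫[-4,-1] (-(w**2 + 5*w + 4)) dw = 9/2.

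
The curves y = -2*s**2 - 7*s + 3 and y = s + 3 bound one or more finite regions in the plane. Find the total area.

Set the curves equal: -2*s**2 - 7*s + 3 = s + 3, so -2*s**2 - 8*s = 0, which factors as -2*s*(s + 4) = 0. The curves meet at s = -4, 0.
On [-4, 0], y = -2*s**2 - 7*s + 3 is on top; that piece has area ∫[-4,0] (-2*s**2 - 8*s) ds = 64/3.

64/3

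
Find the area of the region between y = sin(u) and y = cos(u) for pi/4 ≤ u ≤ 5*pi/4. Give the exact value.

On [pi/4, 5*pi/4], (sin(u)) - (cos(u)) = sin(u) - cos(u) is ≥ 0 throughout, so the area is a single integral of |sin(u) - cos(u)|.
∫[pi/4,5*pi/4] (sin(u) - cos(u)) du = 2*sqrt(2).

2*sqrt(2)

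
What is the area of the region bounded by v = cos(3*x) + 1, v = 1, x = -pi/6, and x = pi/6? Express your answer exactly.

2/3

On [-pi/6, pi/6], (cos(3*x) + 1) - (1) = cos(3*x) is ≥ 0 throughout, so the area is a single integral of |cos(3*x)|.
∫[-pi/6,pi/6] (cos(3*x)) dx = 2/3.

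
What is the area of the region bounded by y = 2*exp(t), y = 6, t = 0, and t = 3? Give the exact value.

-28 + 12*log(3) + 2*exp(3)

The difference (2*exp(t)) - (6) = 2*exp(t) - 6 changes sign at t = log(3) inside [0, 3], so split the integral there.
∫[0,log(3)] (2*exp(t) - 6) dt = 4 - log(729); the area of that piece is -4 + log(729).
∫[log(3),3] (2*exp(t) - 6) dt = -24 + 6*log(3) + 2*exp(3).
Total area = (-4 + log(729)) + (-24 + 6*log(3) + 2*exp(3)) = -28 + 12*log(3) + 2*exp(3).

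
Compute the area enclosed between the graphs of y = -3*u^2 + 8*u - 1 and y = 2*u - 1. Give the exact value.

Set the curves equal: -3*u^2 + 8*u - 1 = 2*u - 1, so -3*u^2 + 6*u = 0, which factors as -3*u*(u - 2) = 0. The curves meet at u = 0, 2.
On [0, 2], y = -3*u^2 + 8*u - 1 is on top; that piece has area ∫[0,2] (-3*u^2 + 6*u) du = 4.

4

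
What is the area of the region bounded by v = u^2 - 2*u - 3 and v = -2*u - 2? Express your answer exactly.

Set the curves equal: u^2 - 2*u - 3 = -2*u - 2, so u^2 - 1 = 0, which factors as (u - 1)*(u + 1) = 0. The curves meet at u = -1, 1.
On [-1, 1], v = -2*u - 2 is on top; that piece has area ∫[-1,1] (-(u^2 - 1)) du = 4/3.

4/3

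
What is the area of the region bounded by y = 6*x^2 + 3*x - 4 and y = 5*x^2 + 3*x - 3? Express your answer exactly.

Set the curves equal: 6*x^2 + 3*x - 4 = 5*x^2 + 3*x - 3, so x^2 - 1 = 0, which factors as (x - 1)*(x + 1) = 0. The curves meet at x = -1, 1.
On [-1, 1], y = 5*x^2 + 3*x - 3 is on top; that piece has area ∫[-1,1] (-(x^2 - 1)) dx = 4/3.

4/3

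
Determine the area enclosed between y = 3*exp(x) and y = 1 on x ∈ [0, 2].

-5 + 3*exp(2)

On [0, 2], (3*exp(x)) - (1) = 3*exp(x) - 1 is ≥ 0 throughout, so the area is a single integral of |3*exp(x) - 1|.
∫[0,2] (3*exp(x) - 1) dx = -5 + 3*exp(2).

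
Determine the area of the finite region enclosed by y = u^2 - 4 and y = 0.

32/3

Set the curves equal: u^2 - 4 = 0, so u^2 - 4 = 0, which factors as (u - 2)*(u + 2) = 0. The curves meet at u = -2, 2.
On [-2, 2], y = 0 is on top; that piece has area ∫[-2,2] (-(u^2 - 4)) du = 32/3.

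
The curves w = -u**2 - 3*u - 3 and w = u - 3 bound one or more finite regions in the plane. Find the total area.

32/3

Set the curves equal: -u**2 - 3*u - 3 = u - 3, so -u**2 - 4*u = 0, which factors as -u*(u + 4) = 0. The curves meet at u = -4, 0.
On [-4, 0], w = -u**2 - 3*u - 3 is on top; that piece has area ∫[-4,0] (-u**2 - 4*u) du = 32/3.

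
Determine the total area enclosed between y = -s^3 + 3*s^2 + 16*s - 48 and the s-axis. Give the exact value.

517/2

The curve meets the s-axis where -s^3 + 3*s^2 + 16*s - 48 = 0, i.e. -(s - 4)*(s - 3)*(s + 4) = 0, at s = -4, 3, 4.
On [-4, 3] the curve lies below the axis; ∫[-4,3] (-s^3 + 3*s^2 + 16*s - 48) ds = -1029/4, giving area 1029/4.
On [3, 4] the curve lies above the axis; ∫[3,4] (-s^3 + 3*s^2 + 16*s - 48) ds = 5/4, giving area 5/4.
Total area = 1029/4 + 5/4 = 517/2.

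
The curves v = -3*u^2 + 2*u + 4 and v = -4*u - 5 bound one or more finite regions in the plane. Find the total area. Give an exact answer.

Set the curves equal: -3*u^2 + 2*u + 4 = -4*u - 5, so -3*u^2 + 6*u + 9 = 0, which factors as -3*(u - 3)*(u + 1) = 0. The curves meet at u = -1, 3.
On [-1, 3], v = -3*u^2 + 2*u + 4 is on top; that piece has area ∫[-1,3] (-3*u^2 + 6*u + 9) du = 32.

32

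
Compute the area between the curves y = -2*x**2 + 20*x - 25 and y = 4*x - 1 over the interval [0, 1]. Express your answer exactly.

50/3

On [0, 1], (-2*x**2 + 20*x - 25) - (4*x - 1) = -2*x**2 + 16*x - 24 is ≤ 0 throughout, so the area is a single integral of |-2*x**2 + 16*x - 24|.
∫[0,1] (-2*x**2 + 16*x - 24) dx = -50/3; the area of that piece is 50/3.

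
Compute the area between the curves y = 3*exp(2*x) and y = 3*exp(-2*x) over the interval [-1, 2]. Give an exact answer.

The difference (3*exp(2*x)) - (3*exp(-2*x)) = 3*exp(2*x) - 3*exp(-2*x) changes sign at x = 0 inside [-1, 2], so split the integral there.
∫[-1,0] (3*exp(2*x) - 3*exp(-2*x)) dx = -3*exp(2)/2 - 3*exp(-2)/2 + 3; the area of that piece is -3 + 3*exp(-2)/2 + 3*exp(2)/2.
∫[0,2] (3*exp(2*x) - 3*exp(-2*x)) dx = -3 + 3*exp(-4)/2 + 3*exp(4)/2.
Total area = (-3 + 3*exp(-2)/2 + 3*exp(2)/2) + (-3 + 3*exp(-4)/2 + 3*exp(4)/2) = -6 + 3*exp(-4)/2 + 3*exp(-2)/2 + 3*exp(2)/2 + 3*exp(4)/2.

-6 + 3*exp(-4)/2 + 3*exp(-2)/2 + 3*exp(2)/2 + 3*exp(4)/2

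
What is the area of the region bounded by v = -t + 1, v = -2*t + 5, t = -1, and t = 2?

21/2

On [-1, 2], (-t + 1) - (-2*t + 5) = t - 4 is ≤ 0 throughout, so the area is a single integral of |t - 4|.
∫[-1,2] (t - 4) dt = -21/2; the area of that piece is 21/2.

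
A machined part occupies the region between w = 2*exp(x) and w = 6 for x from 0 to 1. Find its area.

8 - 2*exp(1)

On [0, 1], (2*exp(x)) - (6) = 2*exp(x) - 6 is ≤ 0 throughout, so the area is a single integral of |2*exp(x) - 6|.
∫[0,1] (2*exp(x) - 6) dx = -8 + 2*exp(1); the area of that piece is 8 - 2*exp(1).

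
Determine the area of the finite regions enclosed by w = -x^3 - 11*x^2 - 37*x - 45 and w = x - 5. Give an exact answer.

Set the curves equal: -x^3 - 11*x^2 - 37*x - 45 = x - 5, so -x^3 - 11*x^2 - 38*x - 40 = 0, which factors as -(x + 2)*(x + 4)*(x + 5) = 0. The curves meet at x = -5, -4, -2.
On [-5, -4], w = x - 5 is on top; that piece has area ∫[-5,-4] (-(-x^3 - 11*x^2 - 38*x - 40)) dx = 5/12.
On [-4, -2], w = -x^3 - 11*x^2 - 37*x - 45 is on top; that piece has area ∫[-4,-2] (-x^3 - 11*x^2 - 38*x - 40) dx = 8/3.
Total enclosed area = 5/12 + 8/3 = 37/12.

37/12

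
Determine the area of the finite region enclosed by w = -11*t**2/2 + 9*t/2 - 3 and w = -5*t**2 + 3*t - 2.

1/12

Set the curves equal: -11*t**2/2 + 9*t/2 - 3 = -5*t**2 + 3*t - 2, so -t**2/2 + 3*t/2 - 1 = 0, which factors as -(t - 2)*(t - 1)/2 = 0. The curves meet at t = 1, 2.
On [1, 2], w = -11*t**2/2 + 9*t/2 - 3 is on top; that piece has area ∫[1,2] (-t**2/2 + 3*t/2 - 1) dt = 1/12.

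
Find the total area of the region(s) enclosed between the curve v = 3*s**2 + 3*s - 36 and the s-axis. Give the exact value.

The curve meets the s-axis where 3*s**2 + 3*s - 36 = 0, i.e. 3*(s - 3)*(s + 4) = 0, at s = -4, 3.
On [-4, 3] the curve lies below the axis; ∫[-4,3] (3*s**2 + 3*s - 36) ds = -343/2, giving area 343/2.

343/2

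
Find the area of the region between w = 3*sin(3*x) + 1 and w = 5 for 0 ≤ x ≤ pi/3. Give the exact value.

On [0, pi/3], (3*sin(3*x) + 1) - (5) = 3*sin(3*x) - 4 is ≤ 0 throughout, so the area is a single integral of |3*sin(3*x) - 4|.
∫[0,pi/3] (3*sin(3*x) - 4) dx = 2 - 4*pi/3; the area of that piece is -2 + 4*pi/3.

-2 + 4*pi/3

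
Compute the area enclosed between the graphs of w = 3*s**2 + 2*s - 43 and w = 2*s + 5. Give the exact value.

256

Set the curves equal: 3*s**2 + 2*s - 43 = 2*s + 5, so 3*s**2 - 48 = 0, which factors as 3*(s - 4)*(s + 4) = 0. The curves meet at s = -4, 4.
On [-4, 4], w = 2*s + 5 is on top; that piece has area ∫[-4,4] (-(3*s**2 - 48)) ds = 256.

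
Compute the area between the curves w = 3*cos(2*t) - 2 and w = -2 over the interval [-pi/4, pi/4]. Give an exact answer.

On [-pi/4, pi/4], (3*cos(2*t) - 2) - (-2) = 3*cos(2*t) is ≥ 0 throughout, so the area is a single integral of |3*cos(2*t)|.
∫[-pi/4,pi/4] (3*cos(2*t)) dt = 3.

3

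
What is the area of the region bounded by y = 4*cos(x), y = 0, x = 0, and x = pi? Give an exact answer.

8

The difference (4*cos(x)) - (0) = 4*cos(x) changes sign at x = pi/2 inside [0, pi], so split the integral there.
∫[0,pi/2] (4*cos(x)) dx = 4.
∫[pi/2,pi] (4*cos(x)) dx = -4; the area of that piece is 4.
Total area = 4 + 4 = 8.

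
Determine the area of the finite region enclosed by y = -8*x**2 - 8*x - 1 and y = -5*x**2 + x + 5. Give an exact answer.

Set the curves equal: -8*x**2 - 8*x - 1 = -5*x**2 + x + 5, so -3*x**2 - 9*x - 6 = 0, which factors as -3*(x + 1)*(x + 2) = 0. The curves meet at x = -2, -1.
On [-2, -1], y = -8*x**2 - 8*x - 1 is on top; that piece has area ∫[-2,-1] (-3*x**2 - 9*x - 6) dx = 1/2.

1/2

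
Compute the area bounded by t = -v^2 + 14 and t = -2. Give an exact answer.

256/3

Both boundary curves give t as a function of v, so integrate with respect to v. Setting them equal: -v^2 + 16 = 0, i.e. -(v - 4)*(v + 4) = 0, so they meet at v = -4, 4.
For v in [-4, 4], t = -v^2 + 14 is on the right; area = ∫[-4,4] (-v^2 + 16) dv = 256/3.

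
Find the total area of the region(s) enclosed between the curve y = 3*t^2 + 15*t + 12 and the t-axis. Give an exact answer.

The curve meets the t-axis where 3*t^2 + 15*t + 12 = 0, i.e. 3*(t + 1)*(t + 4) = 0, at t = -4, -1.
On [-4, -1] the curve lies below the axis; ∫[-4,-1] (3*t^2 + 15*t + 12) dt = -27/2, giving area 27/2.

27/2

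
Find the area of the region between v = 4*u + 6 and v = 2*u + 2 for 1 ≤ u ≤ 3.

16

On [1, 3], (4*u + 6) - (2*u + 2) = 2*u + 4 is ≥ 0 throughout, so the area is a single integral of |2*u + 4|.
∫[1,3] (2*u + 4) du = 16.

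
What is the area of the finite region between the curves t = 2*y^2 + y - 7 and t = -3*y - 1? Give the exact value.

64/3

Both boundary curves give t as a function of y, so integrate with respect to y. Setting them equal: 2*y^2 + 4*y - 6 = 0, i.e. 2*(y - 1)*(y + 3) = 0, so they meet at y = -3, 1.
For y in [-3, 1], t = 2*y^2 + y - 7 is on the left; area = ∫[-3,1] (-(2*y^2 + 4*y - 6)) dy = 64/3.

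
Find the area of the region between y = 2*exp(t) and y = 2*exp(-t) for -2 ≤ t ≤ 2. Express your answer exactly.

-8 + 4*exp(-2) + 4*exp(2)

The difference (2*exp(t)) - (2*exp(-t)) = 2*exp(t) - 2*exp(-t) changes sign at t = 0 inside [-2, 2], so split the integral there.
∫[-2,0] (2*exp(t) - 2*exp(-t)) dt = -2*exp(2) - 2*exp(-2) + 4; the area of that piece is -4 + 2*exp(-2) + 2*exp(2).
∫[0,2] (2*exp(t) - 2*exp(-t)) dt = -4 + 2*exp(-2) + 2*exp(2).
Total area = (-4 + 2*exp(-2) + 2*exp(2)) + (-4 + 2*exp(-2) + 2*exp(2)) = -8 + 4*exp(-2) + 4*exp(2).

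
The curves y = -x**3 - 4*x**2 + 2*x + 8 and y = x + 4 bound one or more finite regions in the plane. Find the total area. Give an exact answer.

253/12

Set the curves equal: -x**3 - 4*x**2 + 2*x + 8 = x + 4, so -x**3 - 4*x**2 + x + 4 = 0, which factors as -(x - 1)*(x + 1)*(x + 4) = 0. The curves meet at x = -4, -1, 1.
On [-4, -1], y = x + 4 is on top; that piece has area ∫[-4,-1] (-(-x**3 - 4*x**2 + x + 4)) dx = 63/4.
On [-1, 1], y = -x**3 - 4*x**2 + 2*x + 8 is on top; that piece has area ∫[-1,1] (-x**3 - 4*x**2 + x + 4) dx = 16/3.
Total enclosed area = 63/4 + 16/3 = 253/12.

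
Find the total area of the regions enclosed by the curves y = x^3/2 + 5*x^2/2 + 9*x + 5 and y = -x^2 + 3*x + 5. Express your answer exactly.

71/12

Set the curves equal: x^3/2 + 5*x^2/2 + 9*x + 5 = -x^2 + 3*x + 5, so x^3/2 + 7*x^2/2 + 6*x = 0, which factors as x*(x + 3)*(x + 4)/2 = 0. The curves meet at x = -4, -3, 0.
On [-4, -3], y = x^3/2 + 5*x^2/2 + 9*x + 5 is on top; that piece has area ∫[-4,-3] (x^3/2 + 7*x^2/2 + 6*x) dx = 7/24.
On [-3, 0], y = -x^2 + 3*x + 5 is on top; that piece has area ∫[-3,0] (-(x^3/2 + 7*x^2/2 + 6*x)) dx = 45/8.
Total enclosed area = 7/24 + 45/8 = 71/12.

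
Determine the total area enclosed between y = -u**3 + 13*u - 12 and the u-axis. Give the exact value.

407/4

The curve meets the u-axis where -u**3 + 13*u - 12 = 0, i.e. -(u - 3)*(u - 1)*(u + 4) = 0, at u = -4, 1, 3.
On [-4, 1] the curve lies below the axis; ∫[-4,1] (-u**3 + 13*u - 12) du = -375/4, giving area 375/4.
On [1, 3] the curve lies above the axis; ∫[1,3] (-u**3 + 13*u - 12) du = 8, giving area 8.
Total area = 375/4 + 8 = 407/4.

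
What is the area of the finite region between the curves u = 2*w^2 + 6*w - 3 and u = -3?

9

Both boundary curves give u as a function of w, so integrate with respect to w. Setting them equal: 2*w^2 + 6*w = 0, i.e. 2*w*(w + 3) = 0, so they meet at w = -3, 0.
For w in [-3, 0], u = 2*w^2 + 6*w - 3 is on the left; area = ∫[-3,0] (-(2*w^2 + 6*w)) dw = 9.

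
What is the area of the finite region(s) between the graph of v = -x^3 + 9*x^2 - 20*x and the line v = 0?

131/4

The curve meets the x-axis where -x^3 + 9*x^2 - 20*x = 0, i.e. -x*(x - 5)*(x - 4) = 0, at x = 0, 4, 5.
On [0, 4] the curve lies below the axis; ∫[0,4] (-x^3 + 9*x^2 - 20*x) dx = -32, giving area 32.
On [4, 5] the curve lies above the axis; ∫[4,5] (-x^3 + 9*x^2 - 20*x) dx = 3/4, giving area 3/4.
Total area = 32 + 3/4 = 131/4.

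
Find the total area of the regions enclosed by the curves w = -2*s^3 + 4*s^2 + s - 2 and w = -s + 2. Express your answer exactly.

Set the curves equal: -2*s^3 + 4*s^2 + s - 2 = -s + 2, so -2*s^3 + 4*s^2 + 2*s - 4 = 0, which factors as -2*(s - 2)*(s - 1)*(s + 1) = 0. The curves meet at s = -1, 1, 2.
On [-1, 1], w = -s + 2 is on top; that piece has area ∫[-1,1] (-(-2*s^3 + 4*s^2 + 2*s - 4)) ds = 16/3.
On [1, 2], w = -2*s^3 + 4*s^2 + s - 2 is on top; that piece has area ∫[1,2] (-2*s^3 + 4*s^2 + 2*s - 4) ds = 5/6.
Total enclosed area = 16/3 + 5/6 = 37/6.

37/6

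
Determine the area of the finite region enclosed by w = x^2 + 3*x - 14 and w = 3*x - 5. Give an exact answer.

Set the curves equal: x^2 + 3*x - 14 = 3*x - 5, so x^2 - 9 = 0, which factors as (x - 3)*(x + 3) = 0. The curves meet at x = -3, 3.
On [-3, 3], w = 3*x - 5 is on top; that piece has area ∫[-3,3] (-(x^2 - 9)) dx = 36.

36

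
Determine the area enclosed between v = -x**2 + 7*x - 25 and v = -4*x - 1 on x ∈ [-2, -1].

257/6

On [-2, -1], (-x**2 + 7*x - 25) - (-4*x - 1) = -x**2 + 11*x - 24 is ≤ 0 throughout, so the area is a single integral of |-x**2 + 11*x - 24|.
∫[-2,-1] (-x**2 + 11*x - 24) dx = -257/6; the area of that piece is 257/6.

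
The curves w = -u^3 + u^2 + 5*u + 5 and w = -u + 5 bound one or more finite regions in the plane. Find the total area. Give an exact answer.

253/12

Set the curves equal: -u^3 + u^2 + 5*u + 5 = -u + 5, so -u^3 + u^2 + 6*u = 0, which factors as -u*(u - 3)*(u + 2) = 0. The curves meet at u = -2, 0, 3.
On [-2, 0], w = -u + 5 is on top; that piece has area ∫[-2,0] (-(-u^3 + u^2 + 6*u)) du = 16/3.
On [0, 3], w = -u^3 + u^2 + 5*u + 5 is on top; that piece has area ∫[0,3] (-u^3 + u^2 + 6*u) du = 63/4.
Total enclosed area = 16/3 + 63/4 = 253/12.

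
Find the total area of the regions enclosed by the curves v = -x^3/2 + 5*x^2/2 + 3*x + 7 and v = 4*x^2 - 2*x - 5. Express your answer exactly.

Set the curves equal: -x^3/2 + 5*x^2/2 + 3*x + 7 = 4*x^2 - 2*x - 5, so -x^3/2 - 3*x^2/2 + 5*x + 12 = 0, which factors as -(x - 3)*(x + 2)*(x + 4)/2 = 0. The curves meet at x = -4, -2, 3.
On [-4, -2], v = 4*x^2 - 2*x - 5 is on top; that piece has area ∫[-4,-2] (-(-x^3/2 - 3*x^2/2 + 5*x + 12)) dx = 4.
On [-2, 3], v = -x^3/2 + 5*x^2/2 + 3*x + 7 is on top; that piece has area ∫[-2,3] (-x^3/2 - 3*x^2/2 + 5*x + 12) dx = 375/8.
Total enclosed area = 4 + 375/8 = 407/8.

407/8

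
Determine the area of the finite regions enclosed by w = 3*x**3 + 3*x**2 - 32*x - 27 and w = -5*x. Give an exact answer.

Set the curves equal: 3*x**3 + 3*x**2 - 32*x - 27 = -5*x, so 3*x**3 + 3*x**2 - 27*x - 27 = 0, which factors as 3*(x - 3)*(x + 1)*(x + 3) = 0. The curves meet at x = -3, -1, 3.
On [-3, -1], w = 3*x**3 + 3*x**2 - 32*x - 27 is on top; that piece has area ∫[-3,-1] (3*x**3 + 3*x**2 - 27*x - 27) dx = 20.
On [-1, 3], w = -5*x is on top; that piece has area ∫[-1,3] (-(3*x**3 + 3*x**2 - 27*x - 27)) dx = 128.
Total enclosed area = 20 + 128 = 148.

148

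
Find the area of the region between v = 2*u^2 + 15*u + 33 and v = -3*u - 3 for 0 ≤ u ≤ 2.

On [0, 2], (2*u^2 + 15*u + 33) - (-3*u - 3) = 2*u^2 + 18*u + 36 is ≥ 0 throughout, so the area is a single integral of |2*u^2 + 18*u + 36|.
∫[0,2] (2*u^2 + 18*u + 36) du = 340/3.

340/3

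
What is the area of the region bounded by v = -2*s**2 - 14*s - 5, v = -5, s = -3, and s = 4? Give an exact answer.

The difference (-2*s**2 - 14*s - 5) - (-5) = -2*s**2 - 14*s changes sign at s = 0 inside [-3, 4], so split the integral there.
∫[-3,0] (-2*s**2 - 14*s) ds = 45.
∫[0,4] (-2*s**2 - 14*s) ds = -464/3; the area of that piece is 464/3.
Total area = 45 + 464/3 = 599/3.

599/3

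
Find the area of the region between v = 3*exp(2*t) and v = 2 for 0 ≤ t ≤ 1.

-7/2 + 3*exp(2)/2

On [0, 1], (3*exp(2*t)) - (2) = 3*exp(2*t) - 2 is ≥ 0 throughout, so the area is a single integral of |3*exp(2*t) - 2|.
∫[0,1] (3*exp(2*t) - 2) dt = -7/2 + 3*exp(2)/2.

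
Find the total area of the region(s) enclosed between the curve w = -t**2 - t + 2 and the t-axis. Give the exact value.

9/2

The curve meets the t-axis where -t**2 - t + 2 = 0, i.e. -(t - 1)*(t + 2) = 0, at t = -2, 1.
On [-2, 1] the curve lies above the axis; ∫[-2,1] (-t**2 - t + 2) dt = 9/2, giving area 9/2.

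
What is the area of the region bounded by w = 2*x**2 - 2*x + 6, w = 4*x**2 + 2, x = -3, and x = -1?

6

The difference (2*x**2 - 2*x + 6) - (4*x**2 + 2) = -2*x**2 - 2*x + 4 changes sign at x = -2 inside [-3, -1], so split the integral there.
∫[-3,-2] (-2*x**2 - 2*x + 4) dx = -11/3; the area of that piece is 11/3.
∫[-2,-1] (-2*x**2 - 2*x + 4) dx = 7/3.
Total area = 11/3 + 7/3 = 6.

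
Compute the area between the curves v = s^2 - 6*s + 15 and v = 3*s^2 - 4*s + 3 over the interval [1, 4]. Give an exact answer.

89/3

The difference (s^2 - 6*s + 15) - (3*s^2 - 4*s + 3) = -2*s^2 - 2*s + 12 changes sign at s = 2 inside [1, 4], so split the integral there.
∫[1,2] (-2*s^2 - 2*s + 12) ds = 13/3.
∫[2,4] (-2*s^2 - 2*s + 12) ds = -76/3; the area of that piece is 76/3.
Total area = 13/3 + 76/3 = 89/3.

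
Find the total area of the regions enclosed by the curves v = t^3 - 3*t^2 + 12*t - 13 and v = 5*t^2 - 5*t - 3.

71/6

Set the curves equal: t^3 - 3*t^2 + 12*t - 13 = 5*t^2 - 5*t - 3, so t^3 - 8*t^2 + 17*t - 10 = 0, which factors as (t - 5)*(t - 2)*(t - 1) = 0. The curves meet at t = 1, 2, 5.
On [1, 2], v = t^3 - 3*t^2 + 12*t - 13 is on top; that piece has area ∫[1,2] (t^3 - 8*t^2 + 17*t - 10) dt = 7/12.
On [2, 5], v = 5*t^2 - 5*t - 3 is on top; that piece has area ∫[2,5] (-(t^3 - 8*t^2 + 17*t - 10)) dt = 45/4.
Total enclosed area = 7/12 + 45/4 = 71/6.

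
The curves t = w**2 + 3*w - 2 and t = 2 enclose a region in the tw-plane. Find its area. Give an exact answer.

Both boundary curves give t as a function of w, so integrate with respect to w. Setting them equal: w**2 + 3*w - 4 = 0, i.e. (w - 1)*(w + 4) = 0, so they meet at w = -4, 1.
For w in [-4, 1], t = w**2 + 3*w - 2 is on the left; area = ∫[-4,1] (-(w**2 + 3*w - 4)) dw = 125/6.

125/6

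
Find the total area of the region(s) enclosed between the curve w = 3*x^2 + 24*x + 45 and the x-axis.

4

The curve meets the x-axis where 3*x^2 + 24*x + 45 = 0, i.e. 3*(x + 3)*(x + 5) = 0, at x = -5, -3.
On [-5, -3] the curve lies below the axis; ∫[-5,-3] (3*x^2 + 24*x + 45) dx = -4, giving area 4.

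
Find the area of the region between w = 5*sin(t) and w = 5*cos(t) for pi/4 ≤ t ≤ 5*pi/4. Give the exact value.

10*sqrt(2)

On [pi/4, 5*pi/4], (5*sin(t)) - (5*cos(t)) = 5*sin(t) - 5*cos(t) is ≥ 0 throughout, so the area is a single integral of |5*sin(t) - 5*cos(t)|.
∫[pi/4,5*pi/4] (5*sin(t) - 5*cos(t)) dt = 10*sqrt(2).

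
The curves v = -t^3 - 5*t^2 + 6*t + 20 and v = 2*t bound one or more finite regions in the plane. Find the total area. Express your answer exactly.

937/12

Set the curves equal: -t^3 - 5*t^2 + 6*t + 20 = 2*t, so -t^3 - 5*t^2 + 4*t + 20 = 0, which factors as -(t - 2)*(t + 2)*(t + 5) = 0. The curves meet at t = -5, -2, 2.
On [-5, -2], v = 2*t is on top; that piece has area ∫[-5,-2] (-(-t^3 - 5*t^2 + 4*t + 20)) dt = 99/4.
On [-2, 2], v = -t^3 - 5*t^2 + 6*t + 20 is on top; that piece has area ∫[-2,2] (-t^3 - 5*t^2 + 4*t + 20) dt = 160/3.
Total enclosed area = 99/4 + 160/3 = 937/12.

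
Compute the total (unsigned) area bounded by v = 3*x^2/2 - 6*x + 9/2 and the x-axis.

The curve meets the x-axis where 3*x^2/2 - 6*x + 9/2 = 0, i.e. 3*(x - 3)*(x - 1)/2 = 0, at x = 1, 3.
On [1, 3] the curve lies below the axis; ∫[1,3] (3*x^2/2 - 6*x + 9/2) dx = -2, giving area 2.

2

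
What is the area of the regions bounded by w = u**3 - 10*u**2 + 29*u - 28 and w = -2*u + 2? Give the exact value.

37/12

Set the curves equal: u**3 - 10*u**2 + 29*u - 28 = -2*u + 2, so u**3 - 10*u**2 + 31*u - 30 = 0, which factors as (u - 5)*(u - 3)*(u - 2) = 0. The curves meet at u = 2, 3, 5.
On [2, 3], w = u**3 - 10*u**2 + 29*u - 28 is on top; that piece has area ∫[2,3] (u**3 - 10*u**2 + 31*u - 30) du = 5/12.
On [3, 5], w = -2*u + 2 is on top; that piece has area ∫[3,5] (-(u**3 - 10*u**2 + 31*u - 30)) du = 8/3.
Total enclosed area = 5/12 + 8/3 = 37/12.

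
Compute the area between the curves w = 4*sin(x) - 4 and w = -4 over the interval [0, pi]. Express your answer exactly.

8

On [0, pi], (4*sin(x) - 4) - (-4) = 4*sin(x) is ≥ 0 throughout, so the area is a single integral of |4*sin(x)|.
∫[0,pi] (4*sin(x)) dx = 8.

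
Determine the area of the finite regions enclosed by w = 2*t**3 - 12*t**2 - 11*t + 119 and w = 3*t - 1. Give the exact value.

Set the curves equal: 2*t**3 - 12*t**2 - 11*t + 119 = 3*t - 1, so 2*t**3 - 12*t**2 - 14*t + 120 = 0, which factors as 2*(t - 5)*(t - 4)*(t + 3) = 0. The curves meet at t = -3, 4, 5.
On [-3, 4], w = 2*t**3 - 12*t**2 - 11*t + 119 is on top; that piece has area ∫[-3,4] (2*t**3 - 12*t**2 - 14*t + 120) dt = 1029/2.
On [4, 5], w = 3*t - 1 is on top; that piece has area ∫[4,5] (-(2*t**3 - 12*t**2 - 14*t + 120)) dt = 5/2.
Total enclosed area = 1029/2 + 5/2 = 517.

517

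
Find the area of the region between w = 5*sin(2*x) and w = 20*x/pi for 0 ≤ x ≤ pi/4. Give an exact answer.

On [0, pi/4], (5*sin(2*x)) - (20*x/pi) = -20*x/pi + 5*sin(2*x) is ≥ 0 throughout, so the area is a single integral of |-20*x/pi + 5*sin(2*x)|.
∫[0,pi/4] (-20*x/pi + 5*sin(2*x)) dx = 5/2 - 5*pi/8.

5/2 - 5*pi/8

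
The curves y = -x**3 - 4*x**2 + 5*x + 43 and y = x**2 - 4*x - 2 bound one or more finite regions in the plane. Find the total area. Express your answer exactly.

568/3

Set the curves equal: -x**3 - 4*x**2 + 5*x + 43 = x**2 - 4*x - 2, so -x**3 - 5*x**2 + 9*x + 45 = 0, which factors as -(x - 3)*(x + 3)*(x + 5) = 0. The curves meet at x = -5, -3, 3.
On [-5, -3], y = x**2 - 4*x - 2 is on top; that piece has area ∫[-5,-3] (-(-x**3 - 5*x**2 + 9*x + 45)) dx = 28/3.
On [-3, 3], y = -x**3 - 4*x**2 + 5*x + 43 is on top; that piece has area ∫[-3,3] (-x**3 - 5*x**2 + 9*x + 45) dx = 180.
Total enclosed area = 28/3 + 180 = 568/3.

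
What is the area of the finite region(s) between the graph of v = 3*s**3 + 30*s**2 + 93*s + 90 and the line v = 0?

37/4

The curve meets the s-axis where 3*s**3 + 30*s**2 + 93*s + 90 = 0, i.e. 3*(s + 2)*(s + 3)*(s + 5) = 0, at s = -5, -3, -2.
On [-5, -3] the curve lies above the axis; ∫[-5,-3] (3*s**3 + 30*s**2 + 93*s + 90) ds = 8, giving area 8.
On [-3, -2] the curve lies below the axis; ∫[-3,-2] (3*s**3 + 30*s**2 + 93*s + 90) ds = -5/4, giving area 5/4.
Total area = 8 + 5/4 = 37/4.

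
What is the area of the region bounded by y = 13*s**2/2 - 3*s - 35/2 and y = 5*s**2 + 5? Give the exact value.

128

Set the curves equal: 13*s**2/2 - 3*s - 35/2 = 5*s**2 + 5, so 3*s**2/2 - 3*s - 45/2 = 0, which factors as 3*(s - 5)*(s + 3)/2 = 0. The curves meet at s = -3, 5.
On [-3, 5], y = 5*s**2 + 5 is on top; that piece has area ∫[-3,5] (-(3*s**2/2 - 3*s - 45/2)) ds = 128.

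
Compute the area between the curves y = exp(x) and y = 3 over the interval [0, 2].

The difference (exp(x)) - (3) = exp(x) - 3 changes sign at x = log(3) inside [0, 2], so split the integral there.
∫[0,log(3)] (exp(x) - 3) dx = 2 - log(27); the area of that piece is -2 + log(27).
∫[log(3),2] (exp(x) - 3) dx = -9 + 3*log(3) + exp(2).
Total area = (-2 + log(27)) + (-9 + 3*log(3) + exp(2)) = -11 + 6*log(3) + exp(2).

-11 + 6*log(3) + exp(2)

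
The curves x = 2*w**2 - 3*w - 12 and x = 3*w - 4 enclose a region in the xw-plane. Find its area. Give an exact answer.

Both boundary curves give x as a function of w, so integrate with respect to w. Setting them equal: 2*w**2 - 6*w - 8 = 0, i.e. 2*(w - 4)*(w + 1) = 0, so they meet at w = -1, 4.
For w in [-1, 4], x = 2*w**2 - 3*w - 12 is on the left; area = ∫[-1,4] (-(2*w**2 - 6*w - 8)) dw = 125/3.

125/3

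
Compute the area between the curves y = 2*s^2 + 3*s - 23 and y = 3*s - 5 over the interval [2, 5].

104/3

The difference (2*s^2 + 3*s - 23) - (3*s - 5) = 2*s^2 - 18 changes sign at s = 3 inside [2, 5], so split the integral there.
∫[2,3] (2*s^2 - 18) ds = -16/3; the area of that piece is 16/3.
∫[3,5] (2*s^2 - 18) ds = 88/3.
Total area = 16/3 + 88/3 = 104/3.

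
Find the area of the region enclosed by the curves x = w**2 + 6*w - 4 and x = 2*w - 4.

Both boundary curves give x as a function of w, so integrate with respect to w. Setting them equal: w**2 + 4*w = 0, i.e. w*(w + 4) = 0, so they meet at w = -4, 0.
For w in [-4, 0], x = w**2 + 6*w - 4 is on the left; area = ∫[-4,0] (-(w**2 + 4*w)) dw = 32/3.

32/3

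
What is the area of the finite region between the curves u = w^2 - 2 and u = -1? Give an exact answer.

Both boundary curves give u as a function of w, so integrate with respect to w. Setting them equal: w^2 - 1 = 0, i.e. (w - 1)*(w + 1) = 0, so they meet at w = -1, 1.
For w in [-1, 1], u = w^2 - 2 is on the left; area = ∫[-1,1] (-(w^2 - 1)) dw = 4/3.

4/3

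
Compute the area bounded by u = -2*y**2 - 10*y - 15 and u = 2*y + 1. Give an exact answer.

8/3

Both boundary curves give u as a function of y, so integrate with respect to y. Setting them equal: -2*y**2 - 12*y - 16 = 0, i.e. -2*(y + 2)*(y + 4) = 0, so they meet at y = -4, -2.
For y in [-4, -2], u = -2*y**2 - 10*y - 15 is on the right; area = ∫[-4,-2] (-2*y**2 - 12*y - 16) dy = 8/3.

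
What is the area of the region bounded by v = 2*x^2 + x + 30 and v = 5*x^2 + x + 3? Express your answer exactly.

108

Set the curves equal: 2*x^2 + x + 30 = 5*x^2 + x + 3, so -3*x^2 + 27 = 0, which factors as -3*(x - 3)*(x + 3) = 0. The curves meet at x = -3, 3.
On [-3, 3], v = 2*x^2 + x + 30 is on top; that piece has area ∫[-3,3] (-3*x^2 + 27) dx = 108.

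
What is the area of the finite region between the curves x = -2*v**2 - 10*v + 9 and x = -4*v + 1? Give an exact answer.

Both boundary curves give x as a function of v, so integrate with respect to v. Setting them equal: -2*v**2 - 6*v + 8 = 0, i.e. -2*(v - 1)*(v + 4) = 0, so they meet at v = -4, 1.
For v in [-4, 1], x = -2*v**2 - 10*v + 9 is on the right; area = ∫[-4,1] (-2*v**2 - 6*v + 8) dv = 125/3.

125/3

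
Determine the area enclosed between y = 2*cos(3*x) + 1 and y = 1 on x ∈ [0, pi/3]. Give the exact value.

The difference (2*cos(3*x) + 1) - (1) = 2*cos(3*x) changes sign at x = pi/6 inside [0, pi/3], so split the integral there.
∫[0,pi/6] (2*cos(3*x)) dx = 2/3.
∫[pi/6,pi/3] (2*cos(3*x)) dx = -2/3; the area of that piece is 2/3.
Total area = 2/3 + 2/3 = 4/3.

4/3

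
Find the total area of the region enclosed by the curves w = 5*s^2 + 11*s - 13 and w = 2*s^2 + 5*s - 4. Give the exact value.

Set the curves equal: 5*s^2 + 11*s - 13 = 2*s^2 + 5*s - 4, so 3*s^2 + 6*s - 9 = 0, which factors as 3*(s - 1)*(s + 3) = 0. The curves meet at s = -3, 1.
On [-3, 1], w = 2*s^2 + 5*s - 4 is on top; that piece has area ∫[-3,1] (-(3*s^2 + 6*s - 9)) ds = 32.

32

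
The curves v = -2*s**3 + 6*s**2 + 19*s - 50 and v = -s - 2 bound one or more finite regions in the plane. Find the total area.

Set the curves equal: -2*s**3 + 6*s**2 + 19*s - 50 = -s - 2, so -2*s**3 + 6*s**2 + 20*s - 48 = 0, which factors as -2*(s - 4)*(s - 2)*(s + 3) = 0. The curves meet at s = -3, 2, 4.
On [-3, 2], v = -s - 2 is on top; that piece has area ∫[-3,2] (-(-2*s**3 + 6*s**2 + 20*s - 48)) ds = 375/2.
On [2, 4], v = -2*s**3 + 6*s**2 + 19*s - 50 is on top; that piece has area ∫[2,4] (-2*s**3 + 6*s**2 + 20*s - 48) ds = 16.
Total enclosed area = 375/2 + 16 = 407/2.

407/2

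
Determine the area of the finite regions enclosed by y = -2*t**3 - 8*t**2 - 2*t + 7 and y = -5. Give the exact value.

71/3

Set the curves equal: -2*t**3 - 8*t**2 - 2*t + 7 = -5, so -2*t**3 - 8*t**2 - 2*t + 12 = 0, which factors as -2*(t - 1)*(t + 2)*(t + 3) = 0. The curves meet at t = -3, -2, 1.
On [-3, -2], y = -5 is on top; that piece has area ∫[-3,-2] (-(-2*t**3 - 8*t**2 - 2*t + 12)) dt = 7/6.
On [-2, 1], y = -2*t**3 - 8*t**2 - 2*t + 7 is on top; that piece has area ∫[-2,1] (-2*t**3 - 8*t**2 - 2*t + 12) dt = 45/2.
Total enclosed area = 7/6 + 45/2 = 71/3.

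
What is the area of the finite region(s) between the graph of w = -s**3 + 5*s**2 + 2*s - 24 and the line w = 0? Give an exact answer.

443/6

The curve meets the s-axis where -s**3 + 5*s**2 + 2*s - 24 = 0, i.e. -(s - 4)*(s - 3)*(s + 2) = 0, at s = -2, 3, 4.
On [-2, 3] the curve lies below the axis; ∫[-2,3] (-s**3 + 5*s**2 + 2*s - 24) ds = -875/12, giving area 875/12.
On [3, 4] the curve lies above the axis; ∫[3,4] (-s**3 + 5*s**2 + 2*s - 24) ds = 11/12, giving area 11/12.
Total area = 875/12 + 11/12 = 443/6.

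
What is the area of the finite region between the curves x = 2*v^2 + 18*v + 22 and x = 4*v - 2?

Both boundary curves give x as a function of v, so integrate with respect to v. Setting them equal: 2*v^2 + 14*v + 24 = 0, i.e. 2*(v + 3)*(v + 4) = 0, so they meet at v = -4, -3.
For v in [-4, -3], x = 2*v^2 + 18*v + 22 is on the left; area = ∫[-4,-3] (-(2*v^2 + 14*v + 24)) dv = 1/3.

1/3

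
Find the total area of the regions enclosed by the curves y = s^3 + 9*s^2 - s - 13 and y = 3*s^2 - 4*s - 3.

81/2

Set the curves equal: s^3 + 9*s^2 - s - 13 = 3*s^2 - 4*s - 3, so s^3 + 6*s^2 + 3*s - 10 = 0, which factors as (s - 1)*(s + 2)*(s + 5) = 0. The curves meet at s = -5, -2, 1.
On [-5, -2], y = s^3 + 9*s^2 - s - 13 is on top; that piece has area ∫[-5,-2] (s^3 + 6*s^2 + 3*s - 10) ds = 81/4.
On [-2, 1], y = 3*s^2 - 4*s - 3 is on top; that piece has area ∫[-2,1] (-(s^3 + 6*s^2 + 3*s - 10)) ds = 81/4.
Total enclosed area = 81/4 + 81/4 = 81/2.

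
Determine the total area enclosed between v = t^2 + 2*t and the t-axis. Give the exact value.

4/3

The curve meets the t-axis where t^2 + 2*t = 0, i.e. t*(t + 2) = 0, at t = -2, 0.
On [-2, 0] the curve lies below the axis; ∫[-2,0] (t^2 + 2*t) dt = -4/3, giving area 4/3.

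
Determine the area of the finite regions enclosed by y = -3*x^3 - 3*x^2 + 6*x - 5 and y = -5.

37/4

Set the curves equal: -3*x^3 - 3*x^2 + 6*x - 5 = -5, so -3*x^3 - 3*x^2 + 6*x = 0, which factors as -3*x*(x - 1)*(x + 2) = 0. The curves meet at x = -2, 0, 1.
On [-2, 0], y = -5 is on top; that piece has area ∫[-2,0] (-(-3*x^3 - 3*x^2 + 6*x)) dx = 8.
On [0, 1], y = -3*x^3 - 3*x^2 + 6*x - 5 is on top; that piece has area ∫[0,1] (-3*x^3 - 3*x^2 + 6*x) dx = 5/4.
Total enclosed area = 8 + 5/4 = 37/4.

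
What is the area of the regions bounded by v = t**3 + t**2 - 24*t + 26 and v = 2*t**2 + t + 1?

Set the curves equal: t**3 + t**2 - 24*t + 26 = 2*t**2 + t + 1, so t**3 - t**2 - 25*t + 25 = 0, which factors as (t - 5)*(t - 1)*(t + 5) = 0. The curves meet at t = -5, 1, 5.
On [-5, 1], v = t**3 + t**2 - 24*t + 26 is on top; that piece has area ∫[-5,1] (t**3 - t**2 - 25*t + 25) dt = 252.
On [1, 5], v = 2*t**2 + t + 1 is on top; that piece has area ∫[1,5] (-(t**3 - t**2 - 25*t + 25)) dt = 256/3.
Total enclosed area = 252 + 256/3 = 1012/3.

1012/3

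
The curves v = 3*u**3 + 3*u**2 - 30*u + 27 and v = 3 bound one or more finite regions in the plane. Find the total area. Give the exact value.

Set the curves equal: 3*u**3 + 3*u**2 - 30*u + 27 = 3, so 3*u**3 + 3*u**2 - 30*u + 24 = 0, which factors as 3*(u - 2)*(u - 1)*(u + 4) = 0. The curves meet at u = -4, 1, 2.
On [-4, 1], v = 3*u**3 + 3*u**2 - 30*u + 27 is on top; that piece has area ∫[-4,1] (3*u**3 + 3*u**2 - 30*u + 24) du = 875/4.
On [1, 2], v = 3 is on top; that piece has area ∫[1,2] (-(3*u**3 + 3*u**2 - 30*u + 24)) du = 11/4.
Total enclosed area = 875/4 + 11/4 = 443/2.

443/2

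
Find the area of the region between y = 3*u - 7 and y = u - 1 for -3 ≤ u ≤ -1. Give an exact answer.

20

On [-3, -1], (3*u - 7) - (u - 1) = 2*u - 6 is ≤ 0 throughout, so the area is a single integral of |2*u - 6|.
∫[-3,-1] (2*u - 6) du = -20; the area of that piece is 20.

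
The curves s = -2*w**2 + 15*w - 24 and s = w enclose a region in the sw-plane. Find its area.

Both boundary curves give s as a function of w, so integrate with respect to w. Setting them equal: -2*w**2 + 14*w - 24 = 0, i.e. -2*(w - 4)*(w - 3) = 0, so they meet at w = 3, 4.
For w in [3, 4], s = -2*w**2 + 15*w - 24 is on the right; area = ∫[3,4] (-2*w**2 + 14*w - 24) dw = 1/3.

1/3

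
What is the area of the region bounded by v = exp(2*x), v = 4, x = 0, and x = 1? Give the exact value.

The difference (exp(2*x)) - (4) = exp(2*x) - 4 changes sign at x = log(2) inside [0, 1], so split the integral there.
∫[0,log(2)] (exp(2*x) - 4) dx = 3/2 - log(16); the area of that piece is -3/2 + log(16).
∫[log(2),1] (exp(2*x) - 4) dx = -6 + 4*log(2) + exp(2)/2.
Total area = (-3/2 + log(16)) + (-6 + 4*log(2) + exp(2)/2) = -15/2 + exp(2)/2 + 8*log(2).

-15/2 + exp(2)/2 + 8*log(2)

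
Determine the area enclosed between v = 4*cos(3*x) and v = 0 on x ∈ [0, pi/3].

The difference (4*cos(3*x)) - (0) = 4*cos(3*x) changes sign at x = pi/6 inside [0, pi/3], so split the integral there.
∫[0,pi/6] (4*cos(3*x)) dx = 4/3.
∫[pi/6,pi/3] (4*cos(3*x)) dx = -4/3; the area of that piece is 4/3.
Total area = 4/3 + 4/3 = 8/3.

8/3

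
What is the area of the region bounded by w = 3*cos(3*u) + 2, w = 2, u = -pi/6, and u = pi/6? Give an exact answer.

2

On [-pi/6, pi/6], (3*cos(3*u) + 2) - (2) = 3*cos(3*u) is ≥ 0 throughout, so the area is a single integral of |3*cos(3*u)|.
∫[-pi/6,pi/6] (3*cos(3*u)) du = 2.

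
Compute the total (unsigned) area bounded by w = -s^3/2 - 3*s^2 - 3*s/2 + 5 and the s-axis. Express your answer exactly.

81/4

The curve meets the s-axis where -s^3/2 - 3*s^2 - 3*s/2 + 5 = 0, i.e. -(s - 1)*(s + 2)*(s + 5)/2 = 0, at s = -5, -2, 1.
On [-5, -2] the curve lies below the axis; ∫[-5,-2] (-s^3/2 - 3*s^2 - 3*s/2 + 5) ds = -81/8, giving area 81/8.
On [-2, 1] the curve lies above the axis; ∫[-2,1] (-s^3/2 - 3*s^2 - 3*s/2 + 5) ds = 81/8, giving area 81/8.
Total area = 81/8 + 81/8 = 81/4.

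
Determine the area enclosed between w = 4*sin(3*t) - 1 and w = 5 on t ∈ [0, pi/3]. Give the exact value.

-8/3 + 2*pi

On [0, pi/3], (4*sin(3*t) - 1) - (5) = 4*sin(3*t) - 6 is ≤ 0 throughout, so the area is a single integral of |4*sin(3*t) - 6|.
∫[0,pi/3] (4*sin(3*t) - 6) dt = 8/3 - 2*pi; the area of that piece is -8/3 + 2*pi.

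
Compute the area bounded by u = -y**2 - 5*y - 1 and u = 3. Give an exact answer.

Both boundary curves give u as a function of y, so integrate with respect to y. Setting them equal: -y**2 - 5*y - 4 = 0, i.e. -(y + 1)*(y + 4) = 0, so they meet at y = -4, -1.
For y in [-4, -1], u = -y**2 - 5*y - 1 is on the right; area = ∫[-4,-1] (-y**2 - 5*y - 4) dy = 9/2.

9/2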